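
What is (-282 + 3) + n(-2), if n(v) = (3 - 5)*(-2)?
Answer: -275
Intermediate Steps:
n(v) = 4 (n(v) = -2*(-2) = 4)
(-282 + 3) + n(-2) = (-282 + 3) + 4 = -279 + 4 = -275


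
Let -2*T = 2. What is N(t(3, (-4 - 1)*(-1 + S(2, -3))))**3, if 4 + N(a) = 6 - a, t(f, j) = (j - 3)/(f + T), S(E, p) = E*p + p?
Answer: -79507/8 ≈ -9938.4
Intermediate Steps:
S(E, p) = p + E*p
T = -1 (T = -1/2*2 = -1)
t(f, j) = (-3 + j)/(-1 + f) (t(f, j) = (j - 3)/(f - 1) = (-3 + j)/(-1 + f))
N(a) = 2 - a (N(a) = -4 + (6 - a) = 2 - a)
N(t(3, (-4 - 1)*(-1 + S(2, -3))))**3 = (2 - (-3 + (-4 - 1)*(-1 - 3*(1 + 2)))/(-1 + 3))**3 = (2 - (-3 - 5*(-1 - 3*3))/2)**3 = (2 - (-3 - 5*(-1 - 9))/2)**3 = (2 - (-3 - 5*(-10))/2)**3 = (2 - (-3 + 50)/2)**3 = (2 - 47/2)**3 = (-43/2)**3 = -79507/8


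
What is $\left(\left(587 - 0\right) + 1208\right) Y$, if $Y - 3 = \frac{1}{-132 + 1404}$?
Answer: $\frac{6851515}{1272} \approx 5386.4$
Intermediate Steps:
$Y = \frac{3817}{1272}$ ($Y = 3 + \frac{1}{-132 + 1404} = 3 + \frac{1}{1272} = \frac{3817}{1272} \approx 3.0008$)
$\left(\left(587 - 0\right) + 1208\right) Y = \left(\left(587 - 0\right) + 1208\right) \frac{3817}{1272} = \left(\left(587 + 0\right) + 1208\right) \frac{3817}{1272} = \left(587 + 1208\right) \frac{3817}{1272} = 1795 \cdot \frac{3817}{1272} = \frac{6851515}{1272}$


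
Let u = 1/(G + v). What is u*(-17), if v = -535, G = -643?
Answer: 17/1178 ≈ 0.014431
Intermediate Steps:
u = -1/1178 (u = 1/(-643 - 535) = 1/(-1178) = -1/1178 ≈ -0.00084890)
u*(-17) = -1/1178*(-17) = 17/1178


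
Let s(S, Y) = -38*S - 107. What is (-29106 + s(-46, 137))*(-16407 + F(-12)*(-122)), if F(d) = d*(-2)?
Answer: 531035775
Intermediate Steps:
F(d) = -2*d
s(S, Y) = -107 - 38*S
(-29106 + s(-46, 137))*(-16407 + F(-12)*(-122)) = (-29106 + (-107 - 38*(-46)))*(-16407 - 2*(-12)*(-122)) = (-29106 + (-107 + 1748))*(-16407 + 24*(-122)) = (-29106 + 1641)*(-16407 - 2928) = -27465*(-19335) = 531035775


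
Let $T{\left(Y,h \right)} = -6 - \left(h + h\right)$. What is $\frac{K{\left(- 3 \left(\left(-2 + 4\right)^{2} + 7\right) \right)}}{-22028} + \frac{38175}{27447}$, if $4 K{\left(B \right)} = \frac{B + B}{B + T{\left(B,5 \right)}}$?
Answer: $\frac{3924245069}{2821478408} \approx 1.3908$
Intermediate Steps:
$T{\left(Y,h \right)} = -6 - 2 h$
$K{\left(B \right)} = \frac{B}{2 \left(-16 + B\right)}$ ($K{\left(B \right)} = \frac{\left(B + B\right) \frac{1}{B - 16}}{4} = \frac{2 B \frac{1}{B - 16}}{4} = \frac{2 B \frac{1}{-16 + B}}{4} = \frac{B}{2 \left(-16 + B\right)}$)
$\frac{K{\left(- 3 \left(\left(-2 + 4\right)^{2} + 7\right) \right)}}{-22028} + \frac{38175}{27447} = \frac{\frac{1}{2} \left(- 3 \left(\left(-2 + 4\right)^{2} + 7\right)\right) \frac{1}{-16 - 3 \left(\left(-2 + 4\right)^{2} + 7\right)}}{-22028} + \frac{38175}{27447} = \frac{\left(-3\right) \left(2^{2} + 7\right)}{2 \left(-16 - 3 \left(2^{2} + 7\right)\right)} \left(- \frac{1}{22028}\right) + 38175 \cdot \frac{1}{27447} = \frac{\left(-3\right) \left(4 + 7\right)}{2 \left(-16 - 3 \left(4 + 7\right)\right)} \left(- \frac{1}{22028}\right) + \frac{12725}{9149} = \frac{\left(-3\right) 11}{2 \left(-16 - 33\right)} \left(- \frac{1}{22028}\right) + \frac{12725}{9149} = \frac{1}{2} \left(-33\right) \frac{1}{-16 - 33} \left(- \frac{1}{22028}\right) + \frac{12725}{9149} = \frac{1}{2} \left(-33\right) \frac{1}{-49} \left(- \frac{1}{22028}\right) + \frac{12725}{9149} = \frac{1}{2} \left(-33\right) \left(- \frac{1}{49}\right) \left(- \frac{1}{22028}\right) + \frac{12725}{9149} = \frac{33}{98} \left(- \frac{1}{22028}\right) + \frac{12725}{9149} = - \frac{33}{2158744} + \frac{12725}{9149} = \frac{3924245069}{2821478408}$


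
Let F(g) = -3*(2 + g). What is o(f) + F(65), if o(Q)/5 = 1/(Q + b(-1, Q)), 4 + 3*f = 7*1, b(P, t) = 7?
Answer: -1603/8 ≈ -200.38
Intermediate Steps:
F(g) = -6 - 3*g
f = 1 (f = -4/3 + (7*1)/3 = -4/3 + (1/3)*7 = -4/3 + 7/3 = 1)
o(Q) = 5/(7 + Q) (o(Q) = 5/(Q + 7) = 5/(7 + Q))
o(f) + F(65) = 5/(7 + 1) + (-6 - 3*65) = 5/8 + (-6 - 195) = 5*(1/8) - 201 = 5/8 - 201 = -1603/8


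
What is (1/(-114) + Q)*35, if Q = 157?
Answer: 626395/114 ≈ 5494.7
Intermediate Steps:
(1/(-114) + Q)*35 = (1/(-114) + 157)*35 = (-1/114 + 157)*35 = (17897/114)*35 = 626395/114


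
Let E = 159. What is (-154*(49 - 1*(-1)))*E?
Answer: -1224300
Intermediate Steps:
(-154*(49 - 1*(-1)))*E = -154*(49 - 1*(-1))*159 = -154*(49 + 1)*159 = -154*50*159 = -7700*159 = -1224300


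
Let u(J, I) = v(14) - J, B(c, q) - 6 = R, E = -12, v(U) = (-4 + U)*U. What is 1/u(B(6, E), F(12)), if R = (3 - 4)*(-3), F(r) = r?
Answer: 1/131 ≈ 0.0076336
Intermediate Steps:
v(U) = U*(-4 + U)
R = 3 (R = -1*(-3) = 3)
B(c, q) = 9 (B(c, q) = 6 + 3 = 9)
u(J, I) = 140 - J (u(J, I) = 14*(-4 + 14) - J = 14*10 - J = 140 - J)
1/u(B(6, E), F(12)) = 1/(140 - 1*9) = 1/(140 - 9) = 1/131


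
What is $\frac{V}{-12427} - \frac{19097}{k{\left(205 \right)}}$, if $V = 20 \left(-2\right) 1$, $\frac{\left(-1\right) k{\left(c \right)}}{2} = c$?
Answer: $\frac{237334819}{5095070} \approx 46.581$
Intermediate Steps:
$k{\left(c \right)} = - 2 c$
$V = -40$ ($V = \left(-40\right) 1 = -40$)
$\frac{V}{-12427} - \frac{19097}{k{\left(205 \right)}} = - \frac{40}{-12427} - \frac{19097}{\left(-2\right) 205} = \left(-40\right) \left(- \frac{1}{12427}\right) - \frac{19097}{-410} = \frac{40}{12427} - - \frac{19097}{410} = \frac{40}{12427} + \frac{19097}{410} = \frac{237334819}{5095070}$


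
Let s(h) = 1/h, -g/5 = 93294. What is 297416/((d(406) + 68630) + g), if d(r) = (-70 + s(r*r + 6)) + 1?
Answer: -49026648272/65592115377 ≈ -0.74745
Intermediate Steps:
g = -466470 (g = -5*93294 = -466470)
d(r) = -69 + 1/(6 + r²) (d(r) = (-70 + 1/(r*r + 6)) + 1 = (-70 + 1/(r² + 6)) + 1 = (-70 + 1/(6 + r²)) + 1 = -69 + 1/(6 + r²))
297416/((d(406) + 68630) + g) = 297416/(((-69 + 1/(6 + 406²)) + 68630) - 466470) = 297416/(((-69 + 1/(6 + 164836)) + 68630) - 466470) = 297416/(((-69 + 1/164842) + 68630) - 466470) = 297416/((-11374097/164842 + 68630) - 466470) = 297416/(11301732363/164842 - 466470) = 297416/(-65592115377/164842) = 297416*(-164842/65592115377) = -49026648272/65592115377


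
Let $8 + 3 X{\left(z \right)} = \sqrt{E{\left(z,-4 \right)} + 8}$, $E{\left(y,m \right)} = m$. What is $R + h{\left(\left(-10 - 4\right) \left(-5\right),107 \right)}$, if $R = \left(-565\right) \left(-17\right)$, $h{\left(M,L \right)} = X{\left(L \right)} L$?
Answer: $9391$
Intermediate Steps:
$X{\left(z \right)} = -2$ ($X{\left(z \right)} = - \frac{8}{3} + \frac{\sqrt{-4 + 8}}{3} = - \frac{8}{3} + \frac{\sqrt{4}}{3} = - \frac{8}{3} + \frac{1}{3} \cdot 2 = - \frac{8}{3} + \frac{2}{3} = -2$)
$h{\left(M,L \right)} = - 2 L$
$R = 9605$
$R + h{\left(\left(-10 - 4\right) \left(-5\right),107 \right)} = 9605 - 214 = 9391$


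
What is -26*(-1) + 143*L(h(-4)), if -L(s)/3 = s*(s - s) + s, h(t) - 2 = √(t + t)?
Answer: -832 - 858*I*√2 ≈ -832.0 - 1213.4*I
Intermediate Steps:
h(t) = 2 + √2*√t (h(t) = 2 + √(t + t) = 2 + √(2*t) = 2 + √2*√t)
L(s) = -3*s (L(s) = -3*(s*(s - s) + s) = -3*(s*0 + s) = -3*(0 + s) = -3*s)
-26*(-1) + 143*L(h(-4)) = -26*(-1) + 143*(-3*(2 + √2*√(-4))) = 26 + 143*(-3*(2 + √2*(2*I))) = 26 + 143*(-3*(2 + 2*I*√2)) = 26 + 143*(-6 - 6*I*√2) = 26 + (-858 - 858*I*√2) = -832 - 858*I*√2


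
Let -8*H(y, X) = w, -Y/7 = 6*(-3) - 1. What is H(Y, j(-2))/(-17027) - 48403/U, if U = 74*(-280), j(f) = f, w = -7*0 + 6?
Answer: 824173421/352799440 ≈ 2.3361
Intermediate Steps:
Y = 133 (Y = -7*(6*(-3) - 1) = -7*(-18 - 1) = -7*(-19) = 133)
w = 6 (w = 0 + 6 = 6)
U = -20720
H(y, X) = -¾ (H(y, X) = -⅛*6 = -¾)
H(Y, j(-2))/(-17027) - 48403/U = -¾/(-17027) - 48403/(-20720) = -¾*(-1/17027) - 48403*(-1/20720) = 3/68108 + 48403/20720 = 824173421/352799440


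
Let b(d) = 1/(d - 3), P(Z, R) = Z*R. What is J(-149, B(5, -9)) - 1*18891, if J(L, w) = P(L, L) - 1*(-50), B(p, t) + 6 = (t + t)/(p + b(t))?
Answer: 3360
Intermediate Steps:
P(Z, R) = R*Z
b(d) = 1/(-3 + d)
B(p, t) = -6 + 2*t/(p + 1/(-3 + t)) (B(p, t) = -6 + (t + t)/(p + 1/(-3 + t)) = -6 + (2*t)/(p + 1/(-3 + t)) = -6 + 2*t/(p + 1/(-3 + t)))
J(L, w) = 50 + L² (J(L, w) = L*L - 1*(-50) = L² + 50 = 50 + L²)
J(-149, B(5, -9)) - 1*18891 = (50 + (-149)²) - 1*18891 = (50 + 22201) - 18891 = 22251 - 18891 = 3360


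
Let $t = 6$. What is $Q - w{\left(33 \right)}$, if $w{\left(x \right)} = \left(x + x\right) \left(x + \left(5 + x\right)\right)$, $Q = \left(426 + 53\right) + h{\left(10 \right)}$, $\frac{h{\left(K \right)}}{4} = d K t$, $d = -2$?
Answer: $-4687$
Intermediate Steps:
$h{\left(K \right)} = - 48 K$ ($h{\left(K \right)} = 4 - 2 K 6 = 4 \left(- 12 K\right) = - 48 K$)
$Q = -1$ ($Q = \left(426 + 53\right) - 480 = 479 - 480 = -1$)
$w{\left(x \right)} = 2 x \left(5 + 2 x\right)$
$Q - w{\left(33 \right)} = -1 - 2 \cdot 33 \left(5 + 2 \cdot 33\right) = -1 - 2 \cdot 33 \left(5 + 66\right) = -1 - 2 \cdot 33 \cdot 71 = -1 - 4686 = -4687$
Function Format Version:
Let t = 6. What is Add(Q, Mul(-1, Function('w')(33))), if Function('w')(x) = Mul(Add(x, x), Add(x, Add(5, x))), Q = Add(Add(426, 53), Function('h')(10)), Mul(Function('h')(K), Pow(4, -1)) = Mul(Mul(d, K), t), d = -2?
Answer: -4687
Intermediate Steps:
Function('h')(K) = Mul(-48, K) (Function('h')(K) = Mul(4, Mul(Mul(-2, K), 6)) = Mul(4, Mul(-12, K)) = Mul(-48, K))
Q = -1 (Q = Add(Add(426, 53), Mul(-48, 10)) = Add(479, -480) = -1)
Function('w')(x) = Mul(2, x, Add(5, Mul(2, x))) (Function('w')(x) = Mul(Mul(2, x), Add(5, Mul(2, x))) = Mul(2, x, Add(5, Mul(2, x))))
Add(Q, Mul(-1, Function('w')(33))) = Add(-1, Mul(-1, Mul(2, 33, Add(5, Mul(2, 33))))) = Add(-1, Mul(-1, Mul(2, 33, Add(5, 66)))) = Add(-1, Mul(-1, Mul(2, 33, 71))) = Add(-1, Mul(-1, 4686)) = Add(-1, -4686) = -4687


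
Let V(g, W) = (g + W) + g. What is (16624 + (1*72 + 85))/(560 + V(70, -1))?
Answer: 16781/699 ≈ 24.007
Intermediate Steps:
V(g, W) = W + 2*g (V(g, W) = (W + g) + g = W + 2*g)
(16624 + (1*72 + 85))/(560 + V(70, -1)) = (16624 + (1*72 + 85))/(560 + (-1 + 2*70)) = (16624 + (72 + 85))/(560 + (-1 + 140)) = (16624 + 157)/(560 + 139) = 16781/699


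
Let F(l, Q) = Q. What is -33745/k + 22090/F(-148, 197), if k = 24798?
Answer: 541140055/4885206 ≈ 110.77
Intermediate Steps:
-33745/k + 22090/F(-148, 197) = -33745/24798 + 22090/197 = 541140055/4885206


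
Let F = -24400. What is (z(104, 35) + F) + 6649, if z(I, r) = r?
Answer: -17716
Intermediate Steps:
(z(104, 35) + F) + 6649 = (35 - 24400) + 6649 = -24365 + 6649 = -17716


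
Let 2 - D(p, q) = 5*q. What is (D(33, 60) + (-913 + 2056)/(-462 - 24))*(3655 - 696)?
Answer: -47992021/54 ≈ -8.8874e+5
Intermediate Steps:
D(p, q) = 2 - 5*q
(D(33, 60) + (-913 + 2056)/(-462 - 24))*(3655 - 696) = ((2 - 5*60) + (-913 + 2056)/(-462 - 24))*(3655 - 696) = ((2 - 300) + 1143/(-486))*2959 = (-298 + 1143*(-1/486))*2959 = (-298 - 127/54)*2959 = -16219/54*2959 = -47992021/54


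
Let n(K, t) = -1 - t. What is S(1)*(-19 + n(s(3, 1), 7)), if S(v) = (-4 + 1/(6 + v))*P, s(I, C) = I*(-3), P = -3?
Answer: -2187/7 ≈ -312.43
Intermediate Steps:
s(I, C) = -3*I
S(v) = 12 - 3/(6 + v) (S(v) = (-4 + 1/(6 + v))*(-3) = 12 - 3/(6 + v))
S(1)*(-19 + n(s(3, 1), 7)) = (3*(23 + 4*1)/(6 + 1))*(-19 + (-1 - 1*7)) = (3*(23 + 4)/7)*(-19 + (-1 - 7)) = (3*(⅐)*27)*(-19 - 8) = (81/7)*(-27) = -2187/7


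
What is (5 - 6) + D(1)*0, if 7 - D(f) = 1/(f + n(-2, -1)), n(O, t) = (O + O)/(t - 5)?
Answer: -1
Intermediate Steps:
n(O, t) = 2*O/(-5 + t) (n(O, t) = (2*O)/(-5 + t) = 2*O/(-5 + t))
D(f) = 7 - 1/(⅔ + f) (D(f) = 7 - 1/(f + 2*(-2)/(-5 - 1)) = 7 - 1/(f + 2*(-2)/(-6)) = 7 - 1/(f + 2*(-2)*(-⅙)) = 7 - 1/(f + ⅔) = 7 - 1/(⅔ + f))
(5 - 6) + D(1)*0 = (5 - 6) + ((11 + 21*1)/(2 + 3*1))*0 = -1 + ((11 + 21)/(2 + 3))*0 = -1 + (32/5)*0 = -1 + 0 = -1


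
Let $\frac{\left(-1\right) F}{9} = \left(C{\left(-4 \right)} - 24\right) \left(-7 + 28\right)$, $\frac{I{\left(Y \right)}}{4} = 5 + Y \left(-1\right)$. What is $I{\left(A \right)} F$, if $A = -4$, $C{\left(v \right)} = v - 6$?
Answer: $231336$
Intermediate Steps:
$C{\left(v \right)} = -6 + v$ ($C{\left(v \right)} = v - 6 = -6 + v$)
$I{\left(Y \right)} = 20 - 4 Y$ ($I{\left(Y \right)} = 4 \left(5 + Y \left(-1\right)\right) = 4 \left(5 - Y\right) = 20 - 4 Y$)
$F = 6426$ ($F = - 9 \left(\left(-6 - 4\right) - 24\right) \left(-7 + 28\right) = - 9 \left(-10 - 24\right) 21 = - 9 \left(\left(-34\right) 21\right) = \left(-9\right) \left(-714\right) = 6426$)
$I{\left(A \right)} F = \left(20 - -16\right) 6426 = \left(20 + 16\right) 6426 = 36 \cdot 6426 = 231336$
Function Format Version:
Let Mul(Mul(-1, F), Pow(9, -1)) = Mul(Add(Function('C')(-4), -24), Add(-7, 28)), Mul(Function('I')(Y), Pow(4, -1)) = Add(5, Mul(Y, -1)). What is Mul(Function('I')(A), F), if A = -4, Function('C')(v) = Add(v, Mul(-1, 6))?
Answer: 231336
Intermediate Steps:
Function('C')(v) = Add(-6, v) (Function('C')(v) = Add(v, -6) = Add(-6, v))
Function('I')(Y) = Add(20, Mul(-4, Y)) (Function('I')(Y) = Mul(4, Add(5, Mul(Y, -1))) = Mul(4, Add(5, Mul(-1, Y))) = Add(20, Mul(-4, Y)))
F = 6426 (F = Mul(-9, Mul(Add(Add(-6, -4), -24), Add(-7, 28))) = Mul(-9, Mul(Add(-10, -24), 21)) = Mul(-9, Mul(-34, 21)) = Mul(-9, -714) = 6426)
Mul(Function('I')(A), F) = Mul(Add(20, Mul(-4, -4)), 6426) = Mul(Add(20, 16), 6426) = Mul(36, 6426) = 231336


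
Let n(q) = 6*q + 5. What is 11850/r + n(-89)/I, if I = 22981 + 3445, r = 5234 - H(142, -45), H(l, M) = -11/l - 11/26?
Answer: 35809982803/15959467393 ≈ 2.2438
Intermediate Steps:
H(l, M) = -11/26 - 11/l (H(l, M) = -11/l - 11*1/26 = -11/l - 11/26 = -11/26 - 11/l)
n(q) = 5 + 6*q
r = 4831444/923 (r = 5234 - (-11/26 - 11/142) = 5234 - 1*(-462/923) = 5234 + 462/923 = 4831444/923 ≈ 5234.5)
I = 26426
11850/r + n(-89)/I = 11850/(4831444/923) + (5 + 6*(-89))/26426 = 11850*(923/4831444) + (5 - 534)*(1/26426) = 5468775/2415722 - 529*1/26426 = 5468775/2415722 - 529/26426 = 35809982803/15959467393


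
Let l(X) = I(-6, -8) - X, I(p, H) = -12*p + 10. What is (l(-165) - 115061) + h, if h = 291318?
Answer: 176504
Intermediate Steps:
I(p, H) = 10 - 12*p
l(X) = 82 - X (l(X) = (10 - 12*(-6)) - X = (10 + 72) - X = 82 - X)
(l(-165) - 115061) + h = ((82 - 1*(-165)) - 115061) + 291318 = ((82 + 165) - 115061) + 291318 = (247 - 115061) + 291318 = -114814 + 291318 = 176504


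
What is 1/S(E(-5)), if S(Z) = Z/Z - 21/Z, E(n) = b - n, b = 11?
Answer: -16/5 ≈ -3.2000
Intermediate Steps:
E(n) = 11 - n
S(Z) = 1 - 21/Z
1/S(E(-5)) = 1/((-21 + (11 - 1*(-5)))/(11 - 1*(-5))) = 1/((-21 + (11 + 5))/(11 + 5)) = 1/((-21 + 16)/16) = 1/((1/16)*(-5)) = 1/(-5/16) = -16/5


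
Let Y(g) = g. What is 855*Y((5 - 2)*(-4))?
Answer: -10260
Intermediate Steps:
855*Y((5 - 2)*(-4)) = 855*((5 - 2)*(-4)) = 855*(3*(-4)) = 855*(-12) = -10260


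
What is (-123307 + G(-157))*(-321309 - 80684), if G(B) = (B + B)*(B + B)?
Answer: 9933649023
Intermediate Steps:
G(B) = 4*B² (G(B) = (2*B)*(2*B) = 4*B²)
(-123307 + G(-157))*(-321309 - 80684) = (-123307 + 4*(-157)²)*(-321309 - 80684) = (-123307 + 4*24649)*(-401993) = (-123307 + 98596)*(-401993) = -24711*(-401993) = 9933649023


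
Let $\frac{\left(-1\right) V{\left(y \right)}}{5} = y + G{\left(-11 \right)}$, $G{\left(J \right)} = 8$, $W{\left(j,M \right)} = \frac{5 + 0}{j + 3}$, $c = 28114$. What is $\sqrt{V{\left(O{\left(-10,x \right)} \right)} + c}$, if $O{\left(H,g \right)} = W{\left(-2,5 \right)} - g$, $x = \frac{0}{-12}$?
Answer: $\sqrt{28049} \approx 167.48$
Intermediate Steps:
$W{\left(j,M \right)} = \frac{5}{3 + j}$
$x = 0$ ($x = 0 \left(- \frac{1}{12}\right) = 0$)
$O{\left(H,g \right)} = 5 - g$ ($O{\left(H,g \right)} = \frac{5}{3 - 2} - g = \frac{5}{1} - g = 5 \cdot 1 - g = 5 - g$)
$V{\left(y \right)} = -40 - 5 y$ ($V{\left(y \right)} = - 5 \left(y + 8\right) = - 5 \left(8 + y\right) = -40 - 5 y$)
$\sqrt{V{\left(O{\left(-10,x \right)} \right)} + c} = \sqrt{\left(-40 - 5 \left(5 - 0\right)\right) + 28114} = \sqrt{\left(-40 - 5 \left(5 + 0\right)\right) + 28114} = \sqrt{\left(-40 - 25\right) + 28114} = \sqrt{-65 + 28114} = \sqrt{28049}$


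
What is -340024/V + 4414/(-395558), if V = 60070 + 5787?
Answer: -67394953095/13025131603 ≈ -5.1742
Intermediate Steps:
V = 65857
-340024/V + 4414/(-395558) = -340024/65857 + 4414/(-395558) = -340024*1/65857 + 4414*(-1/395558) = -340024/65857 - 2207/197779 = -67394953095/13025131603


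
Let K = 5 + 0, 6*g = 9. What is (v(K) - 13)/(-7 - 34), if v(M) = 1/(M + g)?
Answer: 167/533 ≈ 0.31332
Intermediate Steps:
g = 3/2 (g = (⅙)*9 = 3/2 ≈ 1.5000)
K = 5
v(M) = 1/(3/2 + M) (v(M) = 1/(M + 3/2) = 1/(3/2 + M))
(v(K) - 13)/(-7 - 34) = (2/(3 + 2*5) - 13)/(-7 - 34) = (2/(3 + 10) - 13)/(-41) = (2/13 - 13)*(-1/41) = -167/13*(-1/41) = 167/533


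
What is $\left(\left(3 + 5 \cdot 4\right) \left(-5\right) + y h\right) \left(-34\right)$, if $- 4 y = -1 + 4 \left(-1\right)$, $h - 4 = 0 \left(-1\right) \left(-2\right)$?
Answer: $3740$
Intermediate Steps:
$h = 4$ ($h = 4 + 0 \left(-1\right) \left(-2\right) = 4 + 0 \left(-2\right) = 4 + 0 = 4$)
$y = \frac{5}{4}$ ($y = - \frac{-1 + 4 \left(-1\right)}{4} = - \frac{-1 - 4}{4} = \left(- \frac{1}{4}\right) \left(-5\right) = \frac{5}{4} \approx 1.25$)
$\left(\left(3 + 5 \cdot 4\right) \left(-5\right) + y h\right) \left(-34\right) = \left(\left(3 + 5 \cdot 4\right) \left(-5\right) + \frac{5}{4} \cdot 4\right) \left(-34\right) = \left(\left(3 + 20\right) \left(-5\right) + 5\right) \left(-34\right) = \left(23 \left(-5\right) + 5\right) \left(-34\right) = \left(-115 + 5\right) \left(-34\right) = \left(-110\right) \left(-34\right) = 3740$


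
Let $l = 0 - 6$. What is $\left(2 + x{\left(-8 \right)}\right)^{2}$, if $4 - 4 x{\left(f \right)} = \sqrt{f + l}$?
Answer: $\frac{\left(12 - i \sqrt{14}\right)^{2}}{16} \approx 8.125 - 5.6125 i$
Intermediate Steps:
$l = -6$
$x{\left(f \right)} = 1 - \frac{\sqrt{-6 + f}}{4}$ ($x{\left(f \right)} = 1 - \frac{\sqrt{f - 6}}{4} = 1 - \frac{\sqrt{-6 + f}}{4}$)
$\left(2 + x{\left(-8 \right)}\right)^{2} = \left(2 + \left(1 - \frac{\sqrt{-6 - 8}}{4}\right)\right)^{2} = \left(2 + \left(1 - \frac{\sqrt{-14}}{4}\right)\right)^{2} = \left(2 + \left(1 - \frac{i \sqrt{14}}{4}\right)\right)^{2} = \left(3 - \frac{i \sqrt{14}}{4}\right)^{2}$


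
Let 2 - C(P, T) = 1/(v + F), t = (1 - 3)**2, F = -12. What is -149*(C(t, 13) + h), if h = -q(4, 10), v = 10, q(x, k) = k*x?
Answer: 11175/2 ≈ 5587.5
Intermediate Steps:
t = 4 (t = (-2)**2 = 4)
h = -40 (h = -10*4 = -1*40 = -40)
C(P, T) = 5/2 (C(P, T) = 2 - 1/(10 - 12) = 2 - 1/(-2) = 2 - 1*(-1/2) = 2 + 1/2 = 5/2)
-149*(C(t, 13) + h) = -149*(5/2 - 40) = -149*(-75/2) = 11175/2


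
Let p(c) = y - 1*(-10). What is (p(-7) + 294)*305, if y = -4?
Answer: 91500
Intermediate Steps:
p(c) = 6 (p(c) = -4 - 1*(-10) = -4 + 10 = 6)
(p(-7) + 294)*305 = (6 + 294)*305 = 300*305 = 91500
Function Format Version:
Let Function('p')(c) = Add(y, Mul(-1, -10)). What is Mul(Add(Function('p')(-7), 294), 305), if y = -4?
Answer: 91500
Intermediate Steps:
Function('p')(c) = 6 (Function('p')(c) = Add(-4, Mul(-1, -10)) = Add(-4, 10) = 6)
Mul(Add(Function('p')(-7), 294), 305) = Mul(Add(6, 294), 305) = Mul(300, 305) = 91500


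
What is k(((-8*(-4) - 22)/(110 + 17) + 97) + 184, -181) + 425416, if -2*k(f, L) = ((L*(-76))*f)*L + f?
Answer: 700690517/2 ≈ 3.5035e+8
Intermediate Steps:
k(f, L) = -f/2 + 38*f*L**2 (k(f, L) = -(((L*(-76))*f)*L + f)/2 = -(((-76*L)*f)*L + f)/2 = -((-76*L*f)*L + f)/2 = -(-76*f*L**2 + f)/2 = -(f - 76*f*L**2)/2 = -f/2 + 38*f*L**2)
k(((-8*(-4) - 22)/(110 + 17) + 97) + 184, -181) + 425416 = (((-8*(-4) - 22)/(110 + 17) + 97) + 184)*(-1 + 76*(-181)**2)/2 + 425416 = (((32 - 22)/127 + 97) + 184)*(-1 + 76*32761)/2 + 425416 = ((10*(1/127) + 97) + 184)*(-1 + 2489836)/2 + 425416 = (1/2)*((10/127 + 97) + 184)*2489835 + 425416 = (1/2)*(12329/127 + 184)*2489835 + 425416 = (1/2)*(35697/127)*2489835 + 425416 = 699839685/2 + 425416 = 700690517/2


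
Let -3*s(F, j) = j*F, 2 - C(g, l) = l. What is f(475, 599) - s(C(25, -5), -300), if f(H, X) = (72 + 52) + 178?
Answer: -398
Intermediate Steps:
C(g, l) = 2 - l
s(F, j) = -F*j/3 (s(F, j) = -j*F/3 = -F*j/3)
f(H, X) = 302 (f(H, X) = 124 + 178 = 302)
f(475, 599) - s(C(25, -5), -300) = 302 - (-1)*(2 - 1*(-5))*(-300)/3 = 302 - (-1)*(2 + 5)*(-300)/3 = 302 - (-1)*7*(-300)/3 = 302 - 1*700 = 302 - 700 = -398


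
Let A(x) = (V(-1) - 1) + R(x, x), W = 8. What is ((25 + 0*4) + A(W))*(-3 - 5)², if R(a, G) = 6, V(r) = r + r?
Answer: 1792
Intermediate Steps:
V(r) = 2*r
A(x) = 3 (A(x) = (2*(-1) - 1) + 6 = (-2 - 1) + 6 = -3 + 6 = 3)
((25 + 0*4) + A(W))*(-3 - 5)² = ((25 + 0*4) + 3)*(-3 - 5)² = ((25 + 0) + 3)*(-8)² = (25 + 3)*64 = 28*64 = 1792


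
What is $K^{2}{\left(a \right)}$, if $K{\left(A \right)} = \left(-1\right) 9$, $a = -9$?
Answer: $81$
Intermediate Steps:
$K{\left(A \right)} = -9$
$K^{2}{\left(a \right)} = \left(-9\right)^{2} = 81$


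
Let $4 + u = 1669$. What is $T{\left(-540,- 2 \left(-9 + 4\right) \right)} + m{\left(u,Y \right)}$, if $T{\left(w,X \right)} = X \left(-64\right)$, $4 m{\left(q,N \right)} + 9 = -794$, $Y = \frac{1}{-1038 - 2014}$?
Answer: $- \frac{3363}{4} \approx -840.75$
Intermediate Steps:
$u = 1665$ ($u = -4 + 1669 = 1665$)
$Y = - \frac{1}{3052}$ ($Y = \frac{1}{-3052} = - \frac{1}{3052} \approx -0.00032765$)
$m{\left(q,N \right)} = - \frac{803}{4}$ ($m{\left(q,N \right)} = - \frac{9}{4} + \frac{1}{4} \left(-794\right) = - \frac{9}{4} - \frac{397}{2} = - \frac{803}{4}$)
$T{\left(w,X \right)} = - 64 X$
$T{\left(-540,- 2 \left(-9 + 4\right) \right)} + m{\left(u,Y \right)} = - 64 \left(- 2 \left(-9 + 4\right)\right) - \frac{803}{4} = - 64 \left(\left(-2\right) \left(-5\right)\right) - \frac{803}{4} = \left(-64\right) 10 - \frac{803}{4} = -640 - \frac{803}{4} = - \frac{3363}{4}$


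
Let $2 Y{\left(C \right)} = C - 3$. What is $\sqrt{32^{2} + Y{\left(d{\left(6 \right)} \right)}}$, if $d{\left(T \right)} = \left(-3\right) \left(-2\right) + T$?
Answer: $\frac{11 \sqrt{34}}{2} \approx 32.07$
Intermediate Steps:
$d{\left(T \right)} = 6 + T$
$Y{\left(C \right)} = - \frac{3}{2} + \frac{C}{2}$ ($Y{\left(C \right)} = \frac{C - 3}{2} = \frac{-3 + C}{2} = - \frac{3}{2} + \frac{C}{2}$)
$\sqrt{32^{2} + Y{\left(d{\left(6 \right)} \right)}} = \sqrt{32^{2} - \left(\frac{3}{2} - \frac{6 + 6}{2}\right)} = \sqrt{1024 + \left(- \frac{3}{2} + \frac{1}{2} \cdot 12\right)} = \sqrt{1024 + \left(- \frac{3}{2} + 6\right)} = \sqrt{1024 + \frac{9}{2}} = \sqrt{\frac{2057}{2}} = \frac{11 \sqrt{34}}{2}$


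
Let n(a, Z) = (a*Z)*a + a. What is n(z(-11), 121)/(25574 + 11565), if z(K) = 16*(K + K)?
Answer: 14992032/37139 ≈ 403.67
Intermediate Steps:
z(K) = 32*K (z(K) = 16*(2*K) = 32*K)
n(a, Z) = a + Z*a² (n(a, Z) = (Z*a)*a + a = Z*a² + a = a + Z*a²)
n(z(-11), 121)/(25574 + 11565) = ((32*(-11))*(1 + 121*(32*(-11))))/(25574 + 11565) = -352*(1 + 121*(-352))/37139 = -352*(1 - 42592)*(1/37139) = -352*(-42591)*(1/37139) = 14992032*(1/37139) = 14992032/37139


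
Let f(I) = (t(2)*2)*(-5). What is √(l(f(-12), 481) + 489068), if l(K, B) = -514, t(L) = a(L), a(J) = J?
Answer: √488554 ≈ 698.97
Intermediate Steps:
t(L) = L
f(I) = -20 (f(I) = (2*2)*(-5) = 4*(-5) = -20)
√(l(f(-12), 481) + 489068) = √(-514 + 489068) = √488554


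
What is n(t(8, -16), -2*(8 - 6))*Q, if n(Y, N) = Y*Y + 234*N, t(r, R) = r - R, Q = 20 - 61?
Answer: 14760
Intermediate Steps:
Q = -41
n(Y, N) = Y**2 + 234*N
n(t(8, -16), -2*(8 - 6))*Q = ((8 - 1*(-16))**2 + 234*(-2*(8 - 6)))*(-41) = ((8 + 16)**2 + 234*(-2*2))*(-41) = (24**2 + 234*(-4))*(-41) = (576 - 936)*(-41) = -360*(-41) = 14760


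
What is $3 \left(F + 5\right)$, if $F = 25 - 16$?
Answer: $42$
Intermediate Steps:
$F = 9$
$3 \left(F + 5\right) = 3 \left(9 + 5\right) = 3 \cdot 14 = 42$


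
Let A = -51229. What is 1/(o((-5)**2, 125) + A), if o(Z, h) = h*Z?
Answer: -1/48104 ≈ -2.0788e-5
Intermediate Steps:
o(Z, h) = Z*h
1/(o((-5)**2, 125) + A) = 1/((-5)**2*125 - 51229) = 1/(25*125 - 51229) = 1/(3125 - 51229) = 1/(-48104) = -1/48104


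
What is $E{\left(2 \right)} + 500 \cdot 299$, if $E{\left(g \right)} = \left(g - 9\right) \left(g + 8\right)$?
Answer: $149430$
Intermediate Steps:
$E{\left(g \right)} = \left(-9 + g\right) \left(8 + g\right)$
$E{\left(2 \right)} + 500 \cdot 299 = \left(-72 + 2^{2} - 2\right) + 500 \cdot 299 = \left(-72 + 4 - 2\right) + 149500 = -70 + 149500 = 149430$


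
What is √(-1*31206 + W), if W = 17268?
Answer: I*√13938 ≈ 118.06*I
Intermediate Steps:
√(-1*31206 + W) = √(-1*31206 + 17268) = √(-31206 + 17268) = √(-13938) = I*√13938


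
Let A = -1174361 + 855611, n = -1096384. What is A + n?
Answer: -1415134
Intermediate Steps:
A = -318750
A + n = -318750 - 1096384 = -1415134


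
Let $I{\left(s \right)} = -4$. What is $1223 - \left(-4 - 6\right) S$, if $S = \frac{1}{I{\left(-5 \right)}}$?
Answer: $\frac{2441}{2} \approx 1220.5$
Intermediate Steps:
$S = - \frac{1}{4}$ ($S = \frac{1}{-4} = - \frac{1}{4} \approx -0.25$)
$1223 - \left(-4 - 6\right) S = 1223 - \left(-4 - 6\right) \left(- \frac{1}{4}\right) = 1223 - \left(-10\right) \left(- \frac{1}{4}\right) = 1223 - \frac{5}{2} = \frac{2441}{2}$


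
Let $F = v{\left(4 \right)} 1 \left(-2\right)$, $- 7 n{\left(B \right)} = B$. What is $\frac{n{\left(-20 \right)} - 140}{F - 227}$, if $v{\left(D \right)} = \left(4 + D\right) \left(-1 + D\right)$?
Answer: $\frac{192}{385} \approx 0.4987$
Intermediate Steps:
$v{\left(D \right)} = \left(-1 + D\right) \left(4 + D\right)$
$n{\left(B \right)} = - \frac{B}{7}$
$F = -48$ ($F = \left(-4 + 4^{2} + 3 \cdot 4\right) 1 \left(-2\right) = \left(-4 + 16 + 12\right) 1 \left(-2\right) = 24 \cdot 1 \left(-2\right) = 24 \left(-2\right) = -48$)
$\frac{n{\left(-20 \right)} - 140}{F - 227} = \frac{\left(- \frac{1}{7}\right) \left(-20\right) - 140}{-48 - 227} = \frac{\frac{20}{7} - 140}{-275} = \left(- \frac{960}{7}\right) \left(- \frac{1}{275}\right) = \frac{192}{385}$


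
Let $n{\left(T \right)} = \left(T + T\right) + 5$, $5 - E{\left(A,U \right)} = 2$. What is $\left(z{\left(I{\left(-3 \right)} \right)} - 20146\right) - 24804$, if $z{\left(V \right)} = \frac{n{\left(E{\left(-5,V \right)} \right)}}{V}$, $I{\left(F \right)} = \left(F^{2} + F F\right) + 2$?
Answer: $- \frac{898989}{20} \approx -44949.0$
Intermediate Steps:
$E{\left(A,U \right)} = 3$ ($E{\left(A,U \right)} = 5 - 2 = 3$)
$I{\left(F \right)} = 2 + 2 F^{2}$ ($I{\left(F \right)} = \left(F^{2} + F^{2}\right) + 2 = 2 F^{2} + 2 = 2 + 2 F^{2}$)
$n{\left(T \right)} = 5 + 2 T$ ($n{\left(T \right)} = 2 T + 5 = 5 + 2 T$)
$z{\left(V \right)} = \frac{11}{V}$ ($z{\left(V \right)} = \frac{5 + 2 \cdot 3}{V} = \frac{5 + 6}{V} = \frac{11}{V}$)
$\left(z{\left(I{\left(-3 \right)} \right)} - 20146\right) - 24804 = \left(\frac{11}{2 + 2 \left(-3\right)^{2}} - 20146\right) - 24804 = \left(\frac{11}{2 + 2 \cdot 9} - 20146\right) - 24804 = \left(\frac{11}{2 + 18} - 20146\right) - 24804 = \left(\frac{11}{20} - 20146\right) - 24804 = - \frac{402909}{20} - 24804 = - \frac{898989}{20}$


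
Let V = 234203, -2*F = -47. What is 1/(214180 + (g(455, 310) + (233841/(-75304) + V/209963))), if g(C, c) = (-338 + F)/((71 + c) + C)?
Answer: 1652255117084/353876091674575125 ≈ 4.6690e-6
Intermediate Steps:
F = 47/2 (F = -1/2*(-47) = 47/2 ≈ 23.500)
g(C, c) = -629/(2*(71 + C + c)) (g(C, c) = (-338 + 47/2)/((71 + c) + C) = -629/(2*(71 + C + c)))
1/(214180 + (g(455, 310) + (233841/(-75304) + V/209963))) = 1/(214180 + (-629/(142 + 2*455 + 2*310) + (233841/(-75304) + 234203/209963))) = 1/(214180 + (-629/(142 + 910 + 620) + (233841*(-1/75304) + 234203*(1/209963)))) = 1/(214180 + (-629/1672 + (-233841/75304 + 234203/209963))) = 1/(214180 + (-629*1/1672 - 31461535171/15811053752)) = 1/(214180 + (-629/1672 - 31461535171/15811053752)) = 1/(214180 - 3909302475995/1652255117084) = 1/(353876091674575125/1652255117084) = 1652255117084/353876091674575125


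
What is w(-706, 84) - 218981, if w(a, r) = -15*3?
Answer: -219026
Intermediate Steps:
w(a, r) = -45
w(-706, 84) - 218981 = -45 - 218981 = -219026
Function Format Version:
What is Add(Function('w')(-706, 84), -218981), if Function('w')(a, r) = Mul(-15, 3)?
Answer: -219026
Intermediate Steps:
Function('w')(a, r) = -45
Add(Function('w')(-706, 84), -218981) = Add(-45, -218981) = -219026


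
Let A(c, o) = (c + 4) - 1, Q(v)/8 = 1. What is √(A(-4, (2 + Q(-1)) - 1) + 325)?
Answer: 18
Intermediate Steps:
Q(v) = 8 (Q(v) = 8*1 = 8)
A(c, o) = 3 + c (A(c, o) = (4 + c) - 1 = 3 + c)
√(A(-4, (2 + Q(-1)) - 1) + 325) = √((3 - 4) + 325) = √(-1 + 325) = √324 = 18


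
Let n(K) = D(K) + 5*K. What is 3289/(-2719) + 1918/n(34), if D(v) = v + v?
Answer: 316590/46223 ≈ 6.8492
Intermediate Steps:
D(v) = 2*v
n(K) = 7*K (n(K) = 2*K + 5*K = 7*K)
3289/(-2719) + 1918/n(34) = 3289/(-2719) + 1918/((7*34)) = 3289*(-1/2719) + 1918/238 = -3289/2719 + 1918*(1/238) = -3289/2719 + 137/17 = 316590/46223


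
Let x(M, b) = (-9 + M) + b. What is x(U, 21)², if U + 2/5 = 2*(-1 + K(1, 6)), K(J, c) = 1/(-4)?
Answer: 8281/100 ≈ 82.810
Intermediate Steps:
K(J, c) = -¼
U = -29/10 (U = -⅖ + 2*(-1 - ¼) = -⅖ + 2*(-5/4) = -⅖ - 5/2 = -29/10 ≈ -2.9000)
x(M, b) = -9 + M + b
x(U, 21)² = (-9 - 29/10 + 21)² = (91/10)² = 8281/100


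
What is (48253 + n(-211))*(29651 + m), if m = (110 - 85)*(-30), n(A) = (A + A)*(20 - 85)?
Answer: 2187314383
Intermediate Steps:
n(A) = -130*A (n(A) = (2*A)*(-65) = -130*A)
m = -750 (m = 25*(-30) = -750)
(48253 + n(-211))*(29651 + m) = (48253 - 130*(-211))*(29651 - 750) = (48253 + 27430)*28901 = 75683*28901 = 2187314383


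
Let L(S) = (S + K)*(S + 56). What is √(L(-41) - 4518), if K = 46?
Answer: I*√4443 ≈ 66.656*I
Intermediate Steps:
L(S) = (46 + S)*(56 + S) (L(S) = (S + 46)*(S + 56) = (46 + S)*(56 + S))
√(L(-41) - 4518) = √((2576 + (-41)² + 102*(-41)) - 4518) = √((2576 + 1681 - 4182) - 4518) = √(75 - 4518) = √(-4443) = I*√4443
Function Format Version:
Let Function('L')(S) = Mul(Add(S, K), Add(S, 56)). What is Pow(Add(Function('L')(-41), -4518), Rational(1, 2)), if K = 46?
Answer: Mul(I, Pow(4443, Rational(1, 2))) ≈ Mul(66.656, I)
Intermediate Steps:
Function('L')(S) = Mul(Add(46, S), Add(56, S)) (Function('L')(S) = Mul(Add(S, 46), Add(S, 56)) = Mul(Add(46, S), Add(56, S)))
Pow(Add(Function('L')(-41), -4518), Rational(1, 2)) = Pow(Add(Add(2576, Pow(-41, 2), Mul(102, -41)), -4518), Rational(1, 2)) = Pow(Add(Add(2576, 1681, -4182), -4518), Rational(1, 2)) = Pow(Add(75, -4518), Rational(1, 2)) = Pow(-4443, Rational(1, 2)) = Mul(I, Pow(4443, Rational(1, 2)))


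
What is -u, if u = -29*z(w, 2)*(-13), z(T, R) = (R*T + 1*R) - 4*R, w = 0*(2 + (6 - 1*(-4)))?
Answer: 2262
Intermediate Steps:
w = 0 (w = 0*(2 + (6 + 4)) = 0*(2 + 10) = 0*12 = 0)
z(T, R) = -3*R + R*T (z(T, R) = (R*T + R) - 4*R = (R + R*T) - 4*R = -3*R + R*T)
u = -2262 (u = -58*(-3 + 0)*(-13) = -58*(-3)*(-13) = -29*(-6)*(-13) = 174*(-13) = -2262)
-u = -1*(-2262) = 2262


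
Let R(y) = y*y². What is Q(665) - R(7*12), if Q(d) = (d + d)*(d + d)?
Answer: 1176196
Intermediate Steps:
Q(d) = 4*d² (Q(d) = (2*d)*(2*d) = 4*d²)
R(y) = y³
Q(665) - R(7*12) = 4*665² - (7*12)³ = 4*442225 - 1*84³ = 1768900 - 1*592704 = 1768900 - 592704 = 1176196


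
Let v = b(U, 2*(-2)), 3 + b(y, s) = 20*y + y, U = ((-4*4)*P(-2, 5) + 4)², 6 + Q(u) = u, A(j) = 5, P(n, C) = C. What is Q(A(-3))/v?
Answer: -1/121293 ≈ -8.2445e-6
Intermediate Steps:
Q(u) = -6 + u
U = 5776 (U = (-4*4*5 + 4)² = (-16*5 + 4)² = (-80 + 4)² = (-76)² = 5776)
b(y, s) = -3 + 21*y (b(y, s) = -3 + (20*y + y) = -3 + 21*y)
v = 121293 (v = -3 + 21*5776 = -3 + 121296 = 121293)
Q(A(-3))/v = (-6 + 5)/121293 = -1*1/121293 = -1/121293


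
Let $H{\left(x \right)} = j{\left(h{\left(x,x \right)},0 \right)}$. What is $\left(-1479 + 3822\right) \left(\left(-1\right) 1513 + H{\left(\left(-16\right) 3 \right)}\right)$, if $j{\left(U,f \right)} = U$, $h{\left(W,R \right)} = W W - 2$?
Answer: $1848627$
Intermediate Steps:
$h{\left(W,R \right)} = -2 + W^{2}$ ($h{\left(W,R \right)} = W^{2} - 2 = -2 + W^{2}$)
$H{\left(x \right)} = -2 + x^{2}$
$\left(-1479 + 3822\right) \left(\left(-1\right) 1513 + H{\left(\left(-16\right) 3 \right)}\right) = \left(-1479 + 3822\right) \left(\left(-1\right) 1513 - \left(2 - \left(\left(-16\right) 3\right)^{2}\right)\right) = 2343 \left(-1513 - \left(2 - \left(-48\right)^{2}\right)\right) = 2343 \left(-1513 + \left(-2 + 2304\right)\right) = 2343 \left(-1513 + 2302\right) = 2343 \cdot 789 = 1848627$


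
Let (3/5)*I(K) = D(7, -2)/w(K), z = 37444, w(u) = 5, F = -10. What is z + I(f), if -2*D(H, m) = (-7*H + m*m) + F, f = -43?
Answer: 224719/6 ≈ 37453.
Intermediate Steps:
D(H, m) = 5 - m²/2 + 7*H/2 (D(H, m) = -((-7*H + m*m) - 10)/2 = -((-7*H + m²) - 10)/2 = -((m² - 7*H) - 10)/2 = -(-10 + m² - 7*H)/2 = 5 - m²/2 + 7*H/2)
I(K) = 55/6 (I(K) = 5*((5 - ½*(-2)² + (7/2)*7)/5)/3 = 5*((5 - ½*4 + 49/2)*(⅕))/3 = 5*((5 - 2 + 49/2)*(⅕))/3 = 5*((55/2)*(⅕))/3 = (5/3)*(11/2) = 55/6)
z + I(f) = 37444 + 55/6 = 224719/6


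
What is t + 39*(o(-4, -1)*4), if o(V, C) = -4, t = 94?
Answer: -530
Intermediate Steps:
t + 39*(o(-4, -1)*4) = 94 + 39*(-4*4) = 94 + 39*(-16) = 94 - 624 = -530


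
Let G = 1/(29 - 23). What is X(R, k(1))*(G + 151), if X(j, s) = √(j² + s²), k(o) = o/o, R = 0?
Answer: 907/6 ≈ 151.17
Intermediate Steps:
k(o) = 1
G = ⅙ (G = 1/6 = ⅙ ≈ 0.16667)
X(R, k(1))*(G + 151) = √(0² + 1²)*(⅙ + 151) = √(0 + 1)*(907/6) = √1*(907/6) = 1*(907/6) = 907/6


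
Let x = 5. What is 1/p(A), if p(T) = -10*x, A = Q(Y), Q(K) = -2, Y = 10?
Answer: -1/50 ≈ -0.020000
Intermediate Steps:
A = -2
p(T) = -50 (p(T) = -10*5 = -50)
1/p(A) = 1/(-50) = -1/50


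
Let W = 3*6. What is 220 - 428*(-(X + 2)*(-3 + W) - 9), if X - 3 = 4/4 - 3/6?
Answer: 39382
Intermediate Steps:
W = 18
X = 7/2 (X = 3 + (4/4 - 3/6) = 3 + (4*(¼) - 3*⅙) = 3 + (1 - ½) = 3 + ½ = 7/2 ≈ 3.5000)
220 - 428*(-(X + 2)*(-3 + W) - 9) = 220 - 428*(-(7/2 + 2)*(-3 + 18) - 9) = 220 - 428*(-11*15/2 - 9) = 220 - 428*(-1*165/2 - 9) = 220 - 428*(-165/2 - 9) = 220 - 428*(-183/2) = 220 + 39162 = 39382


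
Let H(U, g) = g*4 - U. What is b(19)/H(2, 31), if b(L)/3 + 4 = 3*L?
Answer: 159/122 ≈ 1.3033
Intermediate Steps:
H(U, g) = -U + 4*g (H(U, g) = 4*g - U = -U + 4*g)
b(L) = -12 + 9*L (b(L) = -12 + 3*(3*L) = -12 + 9*L)
b(19)/H(2, 31) = (-12 + 9*19)/(-1*2 + 4*31) = (-12 + 171)/(-2 + 124) = 159/122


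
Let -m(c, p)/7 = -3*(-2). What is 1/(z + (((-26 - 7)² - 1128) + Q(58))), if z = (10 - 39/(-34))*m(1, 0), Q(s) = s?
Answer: -17/7636 ≈ -0.0022263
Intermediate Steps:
m(c, p) = -42 (m(c, p) = -(-21)*(-2) = -7*6 = -42)
z = -7959/17 (z = (10 - 39/(-34))*(-42) = (10 - 39*(-1/34))*(-42) = (10 + 39/34)*(-42) = (379/34)*(-42) = -7959/17 ≈ -468.18)
1/(z + (((-26 - 7)² - 1128) + Q(58))) = 1/(-7959/17 + (((-26 - 7)² - 1128) + 58)) = 1/(-7959/17 + (((-33)² - 1128) + 58)) = 1/(-7959/17 + ((1089 - 1128) + 58)) = 1/(-7959/17 + (-39 + 58)) = 1/(-7959/17 + 19) = 1/(-7636/17) = -17/7636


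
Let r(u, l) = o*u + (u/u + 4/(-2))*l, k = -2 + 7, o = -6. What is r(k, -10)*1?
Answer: -20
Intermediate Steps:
k = 5
r(u, l) = -l - 6*u (r(u, l) = -6*u + (u/u + 4/(-2))*l = -6*u + (1 + 4*(-½))*l = -6*u + (1 - 2)*l = -6*u - l = -l - 6*u)
r(k, -10)*1 = (-1*(-10) - 6*5)*1 = (10 - 30)*1 = -20*1 = -20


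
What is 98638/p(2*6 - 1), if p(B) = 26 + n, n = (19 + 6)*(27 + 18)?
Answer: 98638/1151 ≈ 85.698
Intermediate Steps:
n = 1125 (n = 25*45 = 1125)
p(B) = 1151 (p(B) = 26 + 1125 = 1151)
98638/p(2*6 - 1) = 98638/1151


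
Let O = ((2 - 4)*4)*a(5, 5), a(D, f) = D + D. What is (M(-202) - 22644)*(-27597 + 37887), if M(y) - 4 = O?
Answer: -233788800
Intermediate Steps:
a(D, f) = 2*D
O = -80 (O = ((2 - 4)*4)*(2*5) = -2*4*10 = -8*10 = -80)
M(y) = -76 (M(y) = 4 - 80 = -76)
(M(-202) - 22644)*(-27597 + 37887) = (-76 - 22644)*(-27597 + 37887) = -22720*10290 = -233788800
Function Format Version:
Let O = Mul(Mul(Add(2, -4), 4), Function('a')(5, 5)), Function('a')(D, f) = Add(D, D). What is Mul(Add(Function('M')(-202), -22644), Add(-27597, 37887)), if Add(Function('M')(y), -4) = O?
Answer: -233788800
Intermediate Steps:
Function('a')(D, f) = Mul(2, D)
O = -80 (O = Mul(Mul(Add(2, -4), 4), Mul(2, 5)) = Mul(Mul(-2, 4), 10) = Mul(-8, 10) = -80)
Function('M')(y) = -76 (Function('M')(y) = Add(4, -80) = -76)
Mul(Add(Function('M')(-202), -22644), Add(-27597, 37887)) = Mul(Add(-76, -22644), Add(-27597, 37887)) = Mul(-22720, 10290) = -233788800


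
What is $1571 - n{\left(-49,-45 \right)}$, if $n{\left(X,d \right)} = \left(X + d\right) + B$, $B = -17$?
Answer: $1682$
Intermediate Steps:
$n{\left(X,d \right)} = -17 + X + d$ ($n{\left(X,d \right)} = \left(X + d\right) - 17 = -17 + X + d$)
$1571 - n{\left(-49,-45 \right)} = 1571 - \left(-17 - 49 - 45\right) = 1571 - -111 = 1571 + 111 = 1682$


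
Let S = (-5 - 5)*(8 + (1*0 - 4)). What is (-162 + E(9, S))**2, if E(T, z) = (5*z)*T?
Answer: 3849444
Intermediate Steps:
S = -40 (S = -10*(8 + (0 - 4)) = -10*(8 - 4) = -10*4 = -40)
E(T, z) = 5*T*z
(-162 + E(9, S))**2 = (-162 + 5*9*(-40))**2 = (-162 - 1800)**2 = (-1962)**2 = 3849444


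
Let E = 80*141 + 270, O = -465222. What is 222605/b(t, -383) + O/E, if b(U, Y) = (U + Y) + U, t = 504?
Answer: 3040432/9625 ≈ 315.89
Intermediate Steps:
b(U, Y) = Y + 2*U
E = 11550 (E = 11280 + 270 = 11550)
222605/b(t, -383) + O/E = 222605/(-383 + 2*504) - 465222/11550 = 222605/(-383 + 1008) - 465222*1/11550 = 222605/625 - 77537/1925 = 222605*(1/625) - 77537/1925 = 44521/125 - 77537/1925 = 3040432/9625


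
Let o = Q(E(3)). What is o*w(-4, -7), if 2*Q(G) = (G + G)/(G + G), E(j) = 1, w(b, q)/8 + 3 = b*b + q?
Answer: 24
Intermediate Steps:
w(b, q) = -24 + 8*q + 8*b**2 (w(b, q) = -24 + 8*(b*b + q) = -24 + 8*(b**2 + q) = -24 + 8*(q + b**2) = -24 + (8*q + 8*b**2) = -24 + 8*q + 8*b**2)
Q(G) = 1/2 (Q(G) = ((G + G)/(G + G))/2 = ((2*G)/((2*G)))/2 = ((2*G)*(1/(2*G)))/2 = (1/2)*1 = 1/2)
o = 1/2 ≈ 0.50000
o*w(-4, -7) = (-24 + 8*(-7) + 8*(-4)**2)/2 = (-24 - 56 + 8*16)/2 = (-24 - 56 + 128)/2 = (1/2)*48 = 24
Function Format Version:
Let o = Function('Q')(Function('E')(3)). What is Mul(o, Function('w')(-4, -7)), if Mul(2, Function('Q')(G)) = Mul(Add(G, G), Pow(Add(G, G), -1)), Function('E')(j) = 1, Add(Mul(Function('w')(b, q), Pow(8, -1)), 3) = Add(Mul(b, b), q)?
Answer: 24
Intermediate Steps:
Function('w')(b, q) = Add(-24, Mul(8, q), Mul(8, Pow(b, 2))) (Function('w')(b, q) = Add(-24, Mul(8, Add(Mul(b, b), q))) = Add(-24, Mul(8, Add(Pow(b, 2), q))) = Add(-24, Mul(8, Add(q, Pow(b, 2)))) = Add(-24, Add(Mul(8, q), Mul(8, Pow(b, 2)))) = Add(-24, Mul(8, q), Mul(8, Pow(b, 2))))
Function('Q')(G) = Rational(1, 2) (Function('Q')(G) = Mul(Rational(1, 2), Mul(Add(G, G), Pow(Add(G, G), -1))) = Mul(Rational(1, 2), Mul(Mul(2, G), Pow(Mul(2, G), -1))) = Mul(Rational(1, 2), Mul(Mul(2, G), Mul(Rational(1, 2), Pow(G, -1)))) = Mul(Rational(1, 2), 1) = Rational(1, 2))
o = Rational(1, 2) ≈ 0.50000
Mul(o, Function('w')(-4, -7)) = Mul(Rational(1, 2), Add(-24, Mul(8, -7), Mul(8, Pow(-4, 2)))) = Mul(Rational(1, 2), Add(-24, -56, Mul(8, 16))) = Mul(Rational(1, 2), Add(-24, -56, 128)) = Mul(Rational(1, 2), 48) = 24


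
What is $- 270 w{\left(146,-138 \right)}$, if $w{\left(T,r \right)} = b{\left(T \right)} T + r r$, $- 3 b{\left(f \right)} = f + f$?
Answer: $-1305000$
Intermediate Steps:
$b{\left(f \right)} = - \frac{2 f}{3}$ ($b{\left(f \right)} = - \frac{f + f}{3} = - \frac{2 f}{3}$)
$w{\left(T,r \right)} = r^{2} - \frac{2 T^{2}}{3}$ ($w{\left(T,r \right)} = - \frac{2 T}{3} T + r r = - \frac{2 T^{2}}{3} + r^{2} = r^{2} - \frac{2 T^{2}}{3}$)
$- 270 w{\left(146,-138 \right)} = - 270 \left(\left(-138\right)^{2} - \frac{2 \cdot 146^{2}}{3}\right) = - 270 \left(19044 - \frac{42632}{3}\right) = \left(-270\right) \frac{14500}{3} = -1305000$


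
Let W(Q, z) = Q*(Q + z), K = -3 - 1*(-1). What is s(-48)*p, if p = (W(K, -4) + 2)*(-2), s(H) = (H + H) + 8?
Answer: 2464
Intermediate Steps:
K = -2 (K = -3 + 1 = -2)
s(H) = 8 + 2*H (s(H) = 2*H + 8 = 8 + 2*H)
p = -28 (p = (-2*(-2 - 4) + 2)*(-2) = (-2*(-6) + 2)*(-2) = (12 + 2)*(-2) = 14*(-2) = -28)
s(-48)*p = (8 + 2*(-48))*(-28) = (8 - 96)*(-28) = -88*(-28) = 2464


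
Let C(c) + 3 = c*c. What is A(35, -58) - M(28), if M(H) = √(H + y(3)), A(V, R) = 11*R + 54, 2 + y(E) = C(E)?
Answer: -584 - 4*√2 ≈ -589.66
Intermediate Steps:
C(c) = -3 + c² (C(c) = -3 + c*c = -3 + c²)
y(E) = -5 + E² (y(E) = -2 + (-3 + E²) = -5 + E²)
A(V, R) = 54 + 11*R
M(H) = √(4 + H) (M(H) = √(H + (-5 + 3²)) = √(H + (-5 + 9)) = √(H + 4) = √(4 + H))
A(35, -58) - M(28) = (54 + 11*(-58)) - √(4 + 28) = (54 - 638) - √32 = -584 - 4*√2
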